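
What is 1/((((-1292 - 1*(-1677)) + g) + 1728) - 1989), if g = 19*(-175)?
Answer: -1/3201 ≈ -0.00031240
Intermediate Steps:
g = -3325
1/((((-1292 - 1*(-1677)) + g) + 1728) - 1989) = 1/((((-1292 - 1*(-1677)) - 3325) + 1728) - 1989) = 1/((((-1292 + 1677) - 3325) + 1728) - 1989) = 1/(((385 - 3325) + 1728) - 1989) = 1/((-2940 + 1728) - 1989) = 1/(-1212 - 1989) = 1/(-3201) = -1/3201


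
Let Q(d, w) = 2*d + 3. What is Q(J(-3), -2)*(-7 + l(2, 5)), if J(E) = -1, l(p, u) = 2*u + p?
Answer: 5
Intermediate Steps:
l(p, u) = p + 2*u
Q(d, w) = 3 + 2*d
Q(J(-3), -2)*(-7 + l(2, 5)) = (3 + 2*(-1))*(-7 + (2 + 2*5)) = (3 - 2)*(-7 + (2 + 10)) = 1*(-7 + 12) = 1*5 = 5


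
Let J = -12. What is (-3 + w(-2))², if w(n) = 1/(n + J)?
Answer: 1849/196 ≈ 9.4337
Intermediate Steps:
w(n) = 1/(-12 + n) (w(n) = 1/(n - 12) = 1/(-12 + n))
(-3 + w(-2))² = (-3 + 1/(-12 - 2))² = (-3 + 1/(-14))² = (-3 - 1/14)² = (-43/14)² = 1849/196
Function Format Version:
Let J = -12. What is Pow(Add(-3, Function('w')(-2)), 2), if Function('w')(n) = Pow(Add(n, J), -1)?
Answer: Rational(1849, 196) ≈ 9.4337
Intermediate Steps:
Function('w')(n) = Pow(Add(-12, n), -1) (Function('w')(n) = Pow(Add(n, -12), -1) = Pow(Add(-12, n), -1))
Pow(Add(-3, Function('w')(-2)), 2) = Pow(Add(-3, Pow(Add(-12, -2), -1)), 2) = Pow(Add(-3, Pow(-14, -1)), 2) = Pow(Add(-3, Rational(-1, 14)), 2) = Pow(Rational(-43, 14), 2) = Rational(1849, 196)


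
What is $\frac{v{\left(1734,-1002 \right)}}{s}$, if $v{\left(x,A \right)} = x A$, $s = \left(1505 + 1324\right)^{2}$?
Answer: $- \frac{193052}{889249} \approx -0.2171$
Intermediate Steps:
$s = 8003241$ ($s = 2829^{2} = 8003241$)
$v{\left(x,A \right)} = A x$
$\frac{v{\left(1734,-1002 \right)}}{s} = \frac{\left(-1002\right) 1734}{8003241} = \left(-1737468\right) \frac{1}{8003241} = - \frac{193052}{889249}$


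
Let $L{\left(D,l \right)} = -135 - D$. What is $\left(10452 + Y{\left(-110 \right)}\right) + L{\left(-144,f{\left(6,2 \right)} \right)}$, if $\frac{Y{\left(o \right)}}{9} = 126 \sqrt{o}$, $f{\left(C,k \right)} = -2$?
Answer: $10461 + 1134 i \sqrt{110} \approx 10461.0 + 11894.0 i$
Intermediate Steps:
$Y{\left(o \right)} = 1134 \sqrt{o}$ ($Y{\left(o \right)} = 9 \cdot 126 \sqrt{o} = 1134 \sqrt{o}$)
$\left(10452 + Y{\left(-110 \right)}\right) + L{\left(-144,f{\left(6,2 \right)} \right)} = \left(10452 + 1134 \sqrt{-110}\right) - -9 = \left(10452 + 1134 i \sqrt{110}\right) + \left(-135 + 144\right) = \left(10452 + 1134 i \sqrt{110}\right) + 9 = 10461 + 1134 i \sqrt{110}$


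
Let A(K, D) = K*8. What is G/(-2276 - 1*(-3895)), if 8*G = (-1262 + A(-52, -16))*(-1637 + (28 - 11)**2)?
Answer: 282743/1619 ≈ 174.64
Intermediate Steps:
A(K, D) = 8*K
G = 282743 (G = ((-1262 + 8*(-52))*(-1637 + (28 - 11)**2))/8 = ((-1262 - 416)*(-1637 + 17**2))/8 = (-1678*(-1637 + 289))/8 = (-1678*(-1348))/8 = (1/8)*2261944 = 282743)
G/(-2276 - 1*(-3895)) = 282743/(-2276 - 1*(-3895)) = 282743/(-2276 + 3895) = 282743/1619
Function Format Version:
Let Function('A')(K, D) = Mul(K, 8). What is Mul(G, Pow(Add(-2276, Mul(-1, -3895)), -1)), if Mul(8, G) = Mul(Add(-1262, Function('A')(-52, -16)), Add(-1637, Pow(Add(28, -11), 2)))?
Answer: Rational(282743, 1619) ≈ 174.64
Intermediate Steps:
Function('A')(K, D) = Mul(8, K)
G = 282743 (G = Mul(Rational(1, 8), Mul(Add(-1262, Mul(8, -52)), Add(-1637, Pow(Add(28, -11), 2)))) = Mul(Rational(1, 8), Mul(Add(-1262, -416), Add(-1637, Pow(17, 2)))) = Mul(Rational(1, 8), Mul(-1678, Add(-1637, 289))) = Mul(Rational(1, 8), Mul(-1678, -1348)) = Mul(Rational(1, 8), 2261944) = 282743)
Mul(G, Pow(Add(-2276, Mul(-1, -3895)), -1)) = Mul(282743, Pow(Add(-2276, Mul(-1, -3895)), -1)) = Mul(282743, Pow(Add(-2276, 3895), -1)) = Mul(282743, Pow(1619, -1)) = Mul(282743, Rational(1, 1619)) = Rational(282743, 1619)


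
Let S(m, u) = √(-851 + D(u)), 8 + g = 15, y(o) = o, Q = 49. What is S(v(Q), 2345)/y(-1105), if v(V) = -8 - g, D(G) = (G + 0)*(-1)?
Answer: -2*I*√799/1105 ≈ -0.051161*I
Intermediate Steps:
g = 7 (g = -8 + 15 = 7)
D(G) = -G (D(G) = G*(-1) = -G)
v(V) = -15 (v(V) = -8 - 1*7 = -8 - 7 = -15)
S(m, u) = √(-851 - u)
S(v(Q), 2345)/y(-1105) = √(-851 - 1*2345)/(-1105) = √(-851 - 2345)*(-1/1105) = √(-3196)*(-1/1105) = (2*I*√799)*(-1/1105) = -2*I*√799/1105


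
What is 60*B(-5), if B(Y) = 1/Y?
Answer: -12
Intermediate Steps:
B(Y) = 1/Y
60*B(-5) = 60/(-5) = 60*(-⅕) = -12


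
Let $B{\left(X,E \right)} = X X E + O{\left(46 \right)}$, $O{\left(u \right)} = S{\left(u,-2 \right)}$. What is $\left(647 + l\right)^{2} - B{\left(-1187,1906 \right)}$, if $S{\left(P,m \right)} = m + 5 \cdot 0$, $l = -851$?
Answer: $-2685453296$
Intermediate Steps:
$S{\left(P,m \right)} = m$ ($S{\left(P,m \right)} = m + 0 = m$)
$O{\left(u \right)} = -2$
$B{\left(X,E \right)} = -2 + E X^{2}$ ($B{\left(X,E \right)} = X X E - 2 = X^{2} E - 2 = E X^{2} - 2 = -2 + E X^{2}$)
$\left(647 + l\right)^{2} - B{\left(-1187,1906 \right)} = \left(647 - 851\right)^{2} - \left(-2 + 1906 \left(-1187\right)^{2}\right) = \left(-204\right)^{2} - \left(-2 + 1906 \cdot 1408969\right) = 41616 - \left(-2 + 2685494914\right) = 41616 - 2685494912 = -2685453296$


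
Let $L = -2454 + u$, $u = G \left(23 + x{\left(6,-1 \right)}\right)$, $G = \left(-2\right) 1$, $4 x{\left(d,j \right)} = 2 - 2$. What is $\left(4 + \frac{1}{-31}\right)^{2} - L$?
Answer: $\frac{2417629}{961} \approx 2515.7$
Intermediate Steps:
$x{\left(d,j \right)} = 0$ ($x{\left(d,j \right)} = \frac{2 - 2}{4} = \frac{1}{4} \cdot 0 = 0$)
$G = -2$
$u = -46$ ($u = - 2 \left(23 + 0\right) = \left(-2\right) 23 = -46$)
$L = -2500$ ($L = -2454 - 46 = -2500$)
$\left(4 + \frac{1}{-31}\right)^{2} - L = \left(4 + \frac{1}{-31}\right)^{2} - -2500 = \left(4 - \frac{1}{31}\right)^{2} + 2500 = \left(\frac{123}{31}\right)^{2} + 2500 = \frac{15129}{961} + 2500 = \frac{2417629}{961}$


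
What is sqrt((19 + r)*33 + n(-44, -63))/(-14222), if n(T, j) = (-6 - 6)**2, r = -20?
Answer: -sqrt(111)/14222 ≈ -0.00074080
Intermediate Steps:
n(T, j) = 144 (n(T, j) = (-12)**2 = 144)
sqrt((19 + r)*33 + n(-44, -63))/(-14222) = sqrt((19 - 20)*33 + 144)/(-14222) = sqrt(-1*33 + 144)*(-1/14222) = sqrt(-33 + 144)*(-1/14222) = sqrt(111)*(-1/14222) = -sqrt(111)/14222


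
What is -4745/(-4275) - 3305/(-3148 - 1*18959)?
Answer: 7935106/6300495 ≈ 1.2594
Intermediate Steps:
-4745/(-4275) - 3305/(-3148 - 1*18959) = -4745*(-1/4275) - 3305/(-3148 - 18959) = 949/855 - 3305/(-22107) = 949/855 - 3305*(-1/22107) = 949/855 + 3305/22107 = 7935106/6300495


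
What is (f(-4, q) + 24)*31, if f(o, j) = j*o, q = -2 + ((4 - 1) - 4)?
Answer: 1116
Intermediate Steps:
q = -3 (q = -2 + (3 - 4) = -2 - 1 = -3)
(f(-4, q) + 24)*31 = (-3*(-4) + 24)*31 = (12 + 24)*31 = 36*31 = 1116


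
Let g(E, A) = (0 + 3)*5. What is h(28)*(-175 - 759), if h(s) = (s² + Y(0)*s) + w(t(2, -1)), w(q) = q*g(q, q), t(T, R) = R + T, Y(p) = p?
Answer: -746266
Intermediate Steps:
g(E, A) = 15 (g(E, A) = 3*5 = 15)
w(q) = 15*q (w(q) = q*15 = 15*q)
h(s) = 15 + s² (h(s) = (s² + 0*s) + 15*(-1 + 2) = (s² + 0) + 15*1 = s² + 15 = 15 + s²)
h(28)*(-175 - 759) = (15 + 28²)*(-175 - 759) = (15 + 784)*(-934) = 799*(-934) = -746266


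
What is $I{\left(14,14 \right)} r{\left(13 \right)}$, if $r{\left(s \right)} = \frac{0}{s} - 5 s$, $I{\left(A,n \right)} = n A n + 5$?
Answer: $-178685$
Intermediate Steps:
$I{\left(A,n \right)} = 5 + A n^{2}$ ($I{\left(A,n \right)} = A n n + 5 = A n^{2} + 5 = 5 + A n^{2}$)
$r{\left(s \right)} = - 5 s$ ($r{\left(s \right)} = 0 - 5 s = - 5 s$)
$I{\left(14,14 \right)} r{\left(13 \right)} = \left(5 + 14 \cdot 14^{2}\right) \left(\left(-5\right) 13\right) = \left(5 + 14 \cdot 196\right) \left(-65\right) = \left(5 + 2744\right) \left(-65\right) = 2749 \left(-65\right) = -178685$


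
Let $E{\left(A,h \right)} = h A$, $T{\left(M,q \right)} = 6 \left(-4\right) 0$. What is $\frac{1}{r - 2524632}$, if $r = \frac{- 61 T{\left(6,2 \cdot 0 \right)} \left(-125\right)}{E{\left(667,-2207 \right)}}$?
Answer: $- \frac{1}{2524632} \approx -3.961 \cdot 10^{-7}$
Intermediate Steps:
$T{\left(M,q \right)} = 0$ ($T{\left(M,q \right)} = \left(-24\right) 0 = 0$)
$E{\left(A,h \right)} = A h$
$r = 0$ ($r = \frac{\left(-61\right) 0 \left(-125\right)}{667 \left(-2207\right)} = \frac{0 \left(-125\right)}{-1472069} = 0 \left(- \frac{1}{1472069}\right) = 0$)
$\frac{1}{r - 2524632} = \frac{1}{0 - 2524632} = \frac{1}{-2524632} = - \frac{1}{2524632}$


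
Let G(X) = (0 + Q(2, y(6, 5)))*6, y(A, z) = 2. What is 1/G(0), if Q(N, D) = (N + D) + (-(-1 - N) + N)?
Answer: 1/54 ≈ 0.018519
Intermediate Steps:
Q(N, D) = 1 + D + 3*N (Q(N, D) = (D + N) + ((1 + N) + N) = (D + N) + (1 + 2*N) = 1 + D + 3*N)
G(X) = 54 (G(X) = (0 + (1 + 2 + 3*2))*6 = (0 + (1 + 2 + 6))*6 = (0 + 9)*6 = 9*6 = 54)
1/G(0) = 1/54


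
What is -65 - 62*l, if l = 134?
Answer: -8373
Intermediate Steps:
-65 - 62*l = -65 - 62*134 = -65 - 8308 = -8373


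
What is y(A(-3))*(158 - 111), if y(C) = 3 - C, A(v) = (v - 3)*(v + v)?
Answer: -1551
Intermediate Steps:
A(v) = 2*v*(-3 + v) (A(v) = (-3 + v)*(2*v) = 2*v*(-3 + v))
y(A(-3))*(158 - 111) = (3 - 2*(-3)*(-3 - 3))*(158 - 111) = (3 - 2*(-3)*(-6))*47 = (3 - 1*36)*47 = (3 - 36)*47 = -33*47 = -1551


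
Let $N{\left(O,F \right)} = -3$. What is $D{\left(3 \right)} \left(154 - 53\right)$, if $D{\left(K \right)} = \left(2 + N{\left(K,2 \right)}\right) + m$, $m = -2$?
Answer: $-303$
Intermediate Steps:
$D{\left(K \right)} = -3$ ($D{\left(K \right)} = \left(2 - 3\right) - 2 = -1 - 2 = -3$)
$D{\left(3 \right)} \left(154 - 53\right) = - 3 \left(154 - 53\right) = \left(-3\right) 101 = -303$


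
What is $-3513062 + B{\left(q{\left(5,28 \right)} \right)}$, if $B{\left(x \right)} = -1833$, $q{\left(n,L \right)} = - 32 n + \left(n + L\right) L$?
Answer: $-3514895$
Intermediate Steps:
$q{\left(n,L \right)} = - 32 n + L \left(L + n\right)$ ($q{\left(n,L \right)} = - 32 n + \left(L + n\right) L = - 32 n + L \left(L + n\right)$)
$-3513062 + B{\left(q{\left(5,28 \right)} \right)} = -3513062 - 1833 = -3514895$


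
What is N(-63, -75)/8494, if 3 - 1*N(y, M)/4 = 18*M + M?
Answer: 2856/4247 ≈ 0.67247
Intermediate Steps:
N(y, M) = 12 - 76*M (N(y, M) = 12 - 4*(18*M + M) = 12 - 76*M)
N(-63, -75)/8494 = (12 - 76*(-75))/8494 = (12 + 5700)*(1/8494) = 5712*(1/8494) = 2856/4247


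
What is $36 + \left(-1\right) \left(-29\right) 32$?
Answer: $964$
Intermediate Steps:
$36 + \left(-1\right) \left(-29\right) 32 = 36 + 29 \cdot 32 = 36 + 928 = 964$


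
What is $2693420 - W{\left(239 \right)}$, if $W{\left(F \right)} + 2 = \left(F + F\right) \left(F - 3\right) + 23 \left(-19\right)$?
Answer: $2581051$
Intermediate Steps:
$W{\left(F \right)} = -439 + 2 F \left(-3 + F\right)$ ($W{\left(F \right)} = -2 + \left(\left(F + F\right) \left(F - 3\right) + 23 \left(-19\right)\right) = -2 + \left(2 F \left(-3 + F\right) - 437\right) = -2 + \left(-437 + 2 F \left(-3 + F\right)\right) = -439 + 2 F \left(-3 + F\right)$)
$2693420 - W{\left(239 \right)} = 2693420 - \left(-439 - 1434 + 2 \cdot 239^{2}\right) = 2693420 - \left(-439 - 1434 + 2 \cdot 57121\right) = 2693420 - \left(-439 - 1434 + 114242\right) = 2693420 - 112369 = 2581051$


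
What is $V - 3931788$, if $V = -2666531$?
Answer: $-6598319$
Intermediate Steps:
$V - 3931788 = -2666531 - 3931788 = -6598319$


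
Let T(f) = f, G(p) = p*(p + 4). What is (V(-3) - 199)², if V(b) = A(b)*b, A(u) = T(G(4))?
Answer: 87025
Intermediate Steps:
G(p) = p*(4 + p)
A(u) = 32 (A(u) = 4*(4 + 4) = 4*8 = 32)
V(b) = 32*b
(V(-3) - 199)² = (32*(-3) - 199)² = (-96 - 199)² = (-295)² = 87025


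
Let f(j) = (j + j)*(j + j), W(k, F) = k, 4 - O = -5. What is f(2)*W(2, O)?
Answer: 32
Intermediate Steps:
O = 9 (O = 4 - 1*(-5) = 4 + 5 = 9)
f(j) = 4*j**2 (f(j) = (2*j)*(2*j) = 4*j**2)
f(2)*W(2, O) = (4*2**2)*2 = (4*4)*2 = 16*2 = 32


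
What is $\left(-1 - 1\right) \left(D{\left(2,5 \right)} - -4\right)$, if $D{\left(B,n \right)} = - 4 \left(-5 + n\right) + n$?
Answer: $-18$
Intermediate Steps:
$D{\left(B,n \right)} = 20 - 3 n$ ($D{\left(B,n \right)} = \left(20 - 4 n\right) + n = 20 - 3 n$)
$\left(-1 - 1\right) \left(D{\left(2,5 \right)} - -4\right) = \left(-1 - 1\right) \left(\left(20 - 15\right) - -4\right) = - 2 \left(\left(20 - 15\right) + 4\right) = - 2 \left(5 + 4\right) = \left(-2\right) 9 = -18$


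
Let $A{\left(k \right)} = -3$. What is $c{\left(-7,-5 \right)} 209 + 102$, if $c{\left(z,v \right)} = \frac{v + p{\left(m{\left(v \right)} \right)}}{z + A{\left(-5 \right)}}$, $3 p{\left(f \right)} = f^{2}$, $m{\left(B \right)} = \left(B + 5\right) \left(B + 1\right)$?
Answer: $\frac{413}{2} \approx 206.5$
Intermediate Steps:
$m{\left(B \right)} = \left(1 + B\right) \left(5 + B\right)$ ($m{\left(B \right)} = \left(5 + B\right) \left(1 + B\right) = \left(1 + B\right) \left(5 + B\right)$)
$p{\left(f \right)} = \frac{f^{2}}{3}$
$c{\left(z,v \right)} = \frac{v + \frac{\left(5 + v^{2} + 6 v\right)^{2}}{3}}{-3 + z}$ ($c{\left(z,v \right)} = \frac{v + \frac{\left(5 + v^{2} + 6 v\right)^{2}}{3}}{z - 3} = \frac{v + \frac{\left(5 + v^{2} + 6 v\right)^{2}}{3}}{-3 + z}$)
$c{\left(-7,-5 \right)} 209 + 102 = \frac{-5 + \frac{\left(5 + \left(-5\right)^{2} + 6 \left(-5\right)\right)^{2}}{3}}{-3 - 7} \cdot 209 + 102 = \frac{-5 + \frac{\left(5 + 25 - 30\right)^{2}}{3}}{-10} \cdot 209 + 102 = - \frac{-5 + \frac{0^{2}}{3}}{10} \cdot 209 + 102 = - \frac{-5 + \frac{1}{3} \cdot 0}{10} \cdot 209 + 102 = - \frac{-5 + 0}{10} \cdot 209 + 102 = \left(- \frac{1}{10}\right) \left(-5\right) 209 + 102 = \frac{1}{2} \cdot 209 + 102 = \frac{209}{2} + 102 = \frac{413}{2}$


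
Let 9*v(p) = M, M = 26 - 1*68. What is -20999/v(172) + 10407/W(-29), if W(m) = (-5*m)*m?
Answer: 264756687/58870 ≈ 4497.3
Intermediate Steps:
W(m) = -5*m²
M = -42 (M = 26 - 68 = -42)
v(p) = -14/3 (v(p) = (⅑)*(-42) = -14/3)
-20999/v(172) + 10407/W(-29) = -20999/(-14/3) + 10407/((-5*(-29)²)) = -20999*(-3/14) + 10407/((-5*841)) = 62997/14 + 10407/(-4205) = 62997/14 + 10407*(-1/4205) = 62997/14 - 10407/4205 = 264756687/58870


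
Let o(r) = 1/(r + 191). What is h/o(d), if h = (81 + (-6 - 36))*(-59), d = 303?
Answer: -1136694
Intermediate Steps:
h = -2301 (h = (81 - 42)*(-59) = 39*(-59) = -2301)
o(r) = 1/(191 + r)
h/o(d) = -2301/(1/(191 + 303)) = -2301/(1/494) = -2301/1/494 = -2301*494 = -1136694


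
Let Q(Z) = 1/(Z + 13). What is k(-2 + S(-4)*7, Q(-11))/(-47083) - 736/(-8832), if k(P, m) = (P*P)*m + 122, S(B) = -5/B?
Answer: 362765/4519968 ≈ 0.080258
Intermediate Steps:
Q(Z) = 1/(13 + Z)
k(P, m) = 122 + m*P² (k(P, m) = P²*m + 122 = m*P² + 122 = 122 + m*P²)
k(-2 + S(-4)*7, Q(-11))/(-47083) - 736/(-8832) = (122 + (-2 - 5/(-4)*7)²/(13 - 11))/(-47083) - 736/(-8832) = (122 + (-2 - 5*(-¼)*7)²/2)*(-1/47083) - 736*(-1/8832) = (122 + (-2 + (5/4)*7)²/2)*(-1/47083) + 1/12 = (122 + (-2 + 35/4)²/2)*(-1/47083) + 1/12 = (122 + (27/4)²/2)*(-1/47083) + 1/12 = (122 + (½)*(729/16))*(-1/47083) + 1/12 = (122 + 729/32)*(-1/47083) + 1/12 = (4633/32)*(-1/47083) + 1/12 = -4633/1506656 + 1/12 = 362765/4519968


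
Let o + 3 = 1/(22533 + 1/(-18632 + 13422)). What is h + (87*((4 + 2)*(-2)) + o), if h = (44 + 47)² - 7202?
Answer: 3756706938/117396929 ≈ 32.000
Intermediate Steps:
h = 1079 (h = 91² - 7202 = 8281 - 7202 = 1079)
o = -352185577/117396929 (o = -3 + 1/(22533 + 1/(-18632 + 13422)) = -3 + 1/(22533 + 1/(-5210)) = -3 + 1/(22533 - 1/5210) = -3 + 1/(117396929/5210) = -3 + 5210/117396929 = -352185577/117396929 ≈ -3.0000)
h + (87*((4 + 2)*(-2)) + o) = 1079 + (87*((4 + 2)*(-2)) - 352185577/117396929) = 1079 + (87*(6*(-2)) - 352185577/117396929) = 1079 + (87*(-12) - 352185577/117396929) = 1079 + (-1044 - 352185577/117396929) = 1079 - 122914579453/117396929 = 3756706938/117396929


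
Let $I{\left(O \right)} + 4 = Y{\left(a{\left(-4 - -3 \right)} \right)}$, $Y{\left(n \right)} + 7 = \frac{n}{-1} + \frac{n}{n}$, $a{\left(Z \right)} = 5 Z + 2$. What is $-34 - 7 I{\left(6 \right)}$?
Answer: $15$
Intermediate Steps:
$a{\left(Z \right)} = 2 + 5 Z$
$Y{\left(n \right)} = -6 - n$ ($Y{\left(n \right)} = -7 + \left(\frac{n}{-1} + \frac{n}{n}\right) = -7 + \left(n \left(-1\right) + 1\right) = -7 - \left(-1 + n\right) = -6 - n$)
$I{\left(O \right)} = -7$ ($I{\left(O \right)} = -4 - \left(8 + 5 \left(-4 - -3\right)\right) = -4 - \left(8 + 5 \left(-4 + 3\right)\right) = -4 - \left(8 - 5\right) = -4 - 3 = -7$)
$-34 - 7 I{\left(6 \right)} = -34 - -49 = -34 + 49 = 15$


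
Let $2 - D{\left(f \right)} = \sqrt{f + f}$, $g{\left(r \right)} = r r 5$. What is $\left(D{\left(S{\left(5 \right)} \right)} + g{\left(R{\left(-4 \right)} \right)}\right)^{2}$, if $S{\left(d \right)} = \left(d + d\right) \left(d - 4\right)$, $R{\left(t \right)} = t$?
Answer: $6744 - 328 \sqrt{5} \approx 6010.6$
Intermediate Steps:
$g{\left(r \right)} = 5 r^{2}$ ($g{\left(r \right)} = r^{2} \cdot 5 = 5 r^{2}$)
$S{\left(d \right)} = 2 d \left(-4 + d\right)$
$D{\left(f \right)} = 2 - \sqrt{2} \sqrt{f}$ ($D{\left(f \right)} = 2 - \sqrt{f + f} = 2 - \sqrt{2 f} = 2 - \sqrt{2} \sqrt{f}$)
$\left(D{\left(S{\left(5 \right)} \right)} + g{\left(R{\left(-4 \right)} \right)}\right)^{2} = \left(\left(2 - \sqrt{2} \sqrt{2 \cdot 5 \left(-4 + 5\right)}\right) + 5 \left(-4\right)^{2}\right)^{2} = \left(\left(2 - \sqrt{2} \sqrt{2 \cdot 5 \cdot 1}\right) + 5 \cdot 16\right)^{2} = \left(\left(2 - \sqrt{2} \sqrt{10}\right) + 80\right)^{2} = \left(\left(2 - 2 \sqrt{5}\right) + 80\right)^{2} = \left(82 - 2 \sqrt{5}\right)^{2}$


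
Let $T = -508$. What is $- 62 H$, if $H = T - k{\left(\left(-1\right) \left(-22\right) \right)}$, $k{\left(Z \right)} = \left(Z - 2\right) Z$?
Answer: $58776$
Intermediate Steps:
$k{\left(Z \right)} = Z \left(-2 + Z\right)$ ($k{\left(Z \right)} = \left(-2 + Z\right) Z = Z \left(-2 + Z\right)$)
$H = -948$ ($H = -508 - \left(-1\right) \left(-22\right) \left(-2 - -22\right) = -508 - 22 \left(-2 + 22\right) = -508 - 22 \cdot 20 = -508 - 440 = -948$)
$- 62 H = \left(-62\right) \left(-948\right) = 58776$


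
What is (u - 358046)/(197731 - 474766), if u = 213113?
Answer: 48311/92345 ≈ 0.52316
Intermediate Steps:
(u - 358046)/(197731 - 474766) = (213113 - 358046)/(197731 - 474766) = -144933/(-277035) = -144933*(-1/277035) = 48311/92345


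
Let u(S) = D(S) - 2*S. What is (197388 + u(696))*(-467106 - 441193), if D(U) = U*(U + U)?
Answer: -1058012107572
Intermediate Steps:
D(U) = 2*U**2 (D(U) = U*(2*U) = 2*U**2)
u(S) = -2*S + 2*S**2 (u(S) = 2*S**2 - 2*S = -2*S + 2*S**2)
(197388 + u(696))*(-467106 - 441193) = (197388 + 2*696*(-1 + 696))*(-467106 - 441193) = (197388 + 2*696*695)*(-908299) = (197388 + 967440)*(-908299) = 1164828*(-908299) = -1058012107572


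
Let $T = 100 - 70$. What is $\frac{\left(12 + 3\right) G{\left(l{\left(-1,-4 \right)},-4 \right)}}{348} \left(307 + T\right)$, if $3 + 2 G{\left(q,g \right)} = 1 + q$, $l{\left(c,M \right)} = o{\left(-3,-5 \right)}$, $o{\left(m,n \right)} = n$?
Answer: $- \frac{11795}{232} \approx -50.841$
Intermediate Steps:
$l{\left(c,M \right)} = -5$
$G{\left(q,g \right)} = -1 + \frac{q}{2}$ ($G{\left(q,g \right)} = - \frac{3}{2} + \frac{1 + q}{2} = - \frac{3}{2} + \left(\frac{1}{2} + \frac{q}{2}\right) = -1 + \frac{q}{2}$)
$T = 30$
$\frac{\left(12 + 3\right) G{\left(l{\left(-1,-4 \right)},-4 \right)}}{348} \left(307 + T\right) = \frac{\left(12 + 3\right) \left(-1 + \frac{1}{2} \left(-5\right)\right)}{348} \left(307 + 30\right) = 15 \left(-1 - \frac{5}{2}\right) \frac{1}{348} \cdot 337 = 15 \left(- \frac{7}{2}\right) \frac{1}{348} \cdot 337 = \left(- \frac{105}{2}\right) \frac{1}{348} \cdot 337 = \left(- \frac{35}{232}\right) 337 = - \frac{11795}{232}$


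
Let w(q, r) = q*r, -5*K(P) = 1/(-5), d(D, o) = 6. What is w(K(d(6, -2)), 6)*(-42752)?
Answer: -256512/25 ≈ -10260.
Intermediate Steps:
K(P) = 1/25 (K(P) = -⅕/(-5) = -⅕*(-⅕) = 1/25)
w(K(d(6, -2)), 6)*(-42752) = ((1/25)*6)*(-42752) = (6/25)*(-42752) = -256512/25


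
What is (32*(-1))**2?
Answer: 1024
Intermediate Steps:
(32*(-1))**2 = (-32)**2 = 1024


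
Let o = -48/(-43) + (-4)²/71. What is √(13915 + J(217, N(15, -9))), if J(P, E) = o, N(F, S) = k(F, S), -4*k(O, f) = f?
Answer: √129711562323/3053 ≈ 117.97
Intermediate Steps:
k(O, f) = -f/4
N(F, S) = -S/4
o = 4096/3053 (o = -48*(-1/43) + 16*(1/71) = 48/43 + 16/71 = 4096/3053 ≈ 1.3416)
J(P, E) = 4096/3053
√(13915 + J(217, N(15, -9))) = √(13915 + 4096/3053) = √(42486591/3053) = √129711562323/3053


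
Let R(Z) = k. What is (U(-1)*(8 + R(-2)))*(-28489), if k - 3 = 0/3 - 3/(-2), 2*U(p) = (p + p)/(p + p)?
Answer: -712225/4 ≈ -1.7806e+5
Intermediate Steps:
U(p) = ½ (U(p) = ((p + p)/(p + p))/2 = ((2*p)/((2*p)))/2 = ((2*p)*(1/(2*p)))/2 = (½)*1 = ½)
k = 9/2 (k = 3 + (0/3 - 3/(-2)) = 3 + (0*(⅓) - 3*(-½)) = 3 + (0 + 3/2) = 3 + 3/2 = 9/2 ≈ 4.5000)
R(Z) = 9/2
(U(-1)*(8 + R(-2)))*(-28489) = ((8 + 9/2)/2)*(-28489) = ((½)*(25/2))*(-28489) = (25/4)*(-28489) = -712225/4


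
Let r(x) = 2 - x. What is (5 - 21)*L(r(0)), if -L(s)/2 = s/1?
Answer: 64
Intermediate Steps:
L(s) = -2*s (L(s) = -2*s/1 = -2*s)
(5 - 21)*L(r(0)) = (5 - 21)*(-2*(2 - 1*0)) = -(-32)*(2 + 0) = -(-32)*2 = -16*(-4) = 64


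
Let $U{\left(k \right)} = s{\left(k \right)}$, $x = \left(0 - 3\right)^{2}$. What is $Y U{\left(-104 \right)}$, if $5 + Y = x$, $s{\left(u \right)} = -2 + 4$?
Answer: $8$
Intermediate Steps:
$x = 9$ ($x = \left(-3\right)^{2} = 9$)
$s{\left(u \right)} = 2$
$Y = 4$ ($Y = -5 + 9 = 4$)
$U{\left(k \right)} = 2$
$Y U{\left(-104 \right)} = 4 \cdot 2 = 8$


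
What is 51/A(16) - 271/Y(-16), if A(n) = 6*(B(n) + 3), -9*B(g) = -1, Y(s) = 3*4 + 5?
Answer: -12575/952 ≈ -13.209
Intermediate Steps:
Y(s) = 17 (Y(s) = 12 + 5 = 17)
B(g) = ⅑ (B(g) = -⅑*(-1) = ⅑)
A(n) = 56/3 (A(n) = 6*(⅑ + 3) = 6*(28/9) = 56/3)
51/A(16) - 271/Y(-16) = 51/(56/3) - 271/17 = 51*(3/56) - 271*1/17 = 153/56 - 271/17 = -12575/952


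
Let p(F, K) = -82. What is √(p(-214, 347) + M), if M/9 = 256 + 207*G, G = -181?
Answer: I*√334981 ≈ 578.78*I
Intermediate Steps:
M = -334899 (M = 9*(256 + 207*(-181)) = 9*(256 - 37467) = 9*(-37211) = -334899)
√(p(-214, 347) + M) = √(-82 - 334899) = √(-334981) = I*√334981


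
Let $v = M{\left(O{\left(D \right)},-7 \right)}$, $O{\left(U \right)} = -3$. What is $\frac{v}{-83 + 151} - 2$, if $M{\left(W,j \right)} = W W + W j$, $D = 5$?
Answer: $- \frac{53}{34} \approx -1.5588$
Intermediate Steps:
$M{\left(W,j \right)} = W^{2} + W j$
$v = 30$ ($v = - 3 \left(-3 - 7\right) = \left(-3\right) \left(-10\right) = 30$)
$\frac{v}{-83 + 151} - 2 = \frac{1}{-83 + 151} \cdot 30 - 2 = \frac{1}{68} \cdot 30 - 2 = \frac{15}{34} - 2 = - \frac{53}{34}$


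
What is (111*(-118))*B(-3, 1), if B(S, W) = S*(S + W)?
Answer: -78588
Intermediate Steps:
(111*(-118))*B(-3, 1) = (111*(-118))*(-3*(-3 + 1)) = -(-39294)*(-2) = -13098*6 = -78588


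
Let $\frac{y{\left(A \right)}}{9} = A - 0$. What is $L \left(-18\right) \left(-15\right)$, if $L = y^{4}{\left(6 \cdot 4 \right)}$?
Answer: $587731230720$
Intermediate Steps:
$y{\left(A \right)} = 9 A$ ($y{\left(A \right)} = 9 \left(A - 0\right) = 9 \left(A + \left(-2 + 2\right)\right) = 9 \left(A + 0\right) = 9 A$)
$L = 2176782336$ ($L = \left(9 \cdot 6 \cdot 4\right)^{4} = \left(9 \cdot 24\right)^{4} = 216^{4} = 2176782336$)
$L \left(-18\right) \left(-15\right) = 2176782336 \left(-18\right) \left(-15\right) = \left(-39182082048\right) \left(-15\right) = 587731230720$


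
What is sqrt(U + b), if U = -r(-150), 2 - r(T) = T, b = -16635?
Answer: I*sqrt(16787) ≈ 129.56*I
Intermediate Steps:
r(T) = 2 - T
U = -152 (U = -(2 - 1*(-150)) = -(2 + 150) = -1*152 = -152)
sqrt(U + b) = sqrt(-152 - 16635) = sqrt(-16787) = I*sqrt(16787)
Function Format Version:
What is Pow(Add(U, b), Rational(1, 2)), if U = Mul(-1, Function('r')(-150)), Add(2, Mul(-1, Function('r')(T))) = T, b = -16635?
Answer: Mul(I, Pow(16787, Rational(1, 2))) ≈ Mul(129.56, I)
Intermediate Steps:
Function('r')(T) = Add(2, Mul(-1, T))
U = -152 (U = Mul(-1, Add(2, Mul(-1, -150))) = Mul(-1, Add(2, 150)) = Mul(-1, 152) = -152)
Pow(Add(U, b), Rational(1, 2)) = Pow(Add(-152, -16635), Rational(1, 2)) = Pow(-16787, Rational(1, 2)) = Mul(I, Pow(16787, Rational(1, 2)))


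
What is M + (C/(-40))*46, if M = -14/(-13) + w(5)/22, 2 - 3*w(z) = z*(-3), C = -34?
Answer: 86732/2145 ≈ 40.435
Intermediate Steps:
w(z) = ⅔ + z (w(z) = ⅔ - z*(-3)/3 = ⅔ - (-1)*z = ⅔ + z)
M = 1145/858 (M = -14/(-13) + (⅔ + 5)/22 = -14*(-1/13) + (17/3)*(1/22) = 14/13 + 17/66 = 1145/858 ≈ 1.3345)
M + (C/(-40))*46 = 1145/858 - 34/(-40)*46 = 1145/858 - 34*(-1/40)*46 = 1145/858 + (17/20)*46 = 1145/858 + 391/10 = 86732/2145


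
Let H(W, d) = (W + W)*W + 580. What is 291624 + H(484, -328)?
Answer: 760716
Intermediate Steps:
H(W, d) = 580 + 2*W² (H(W, d) = (2*W)*W + 580 = 2*W² + 580 = 580 + 2*W²)
291624 + H(484, -328) = 291624 + (580 + 2*484²) = 291624 + (580 + 2*234256) = 291624 + (580 + 468512) = 291624 + 469092 = 760716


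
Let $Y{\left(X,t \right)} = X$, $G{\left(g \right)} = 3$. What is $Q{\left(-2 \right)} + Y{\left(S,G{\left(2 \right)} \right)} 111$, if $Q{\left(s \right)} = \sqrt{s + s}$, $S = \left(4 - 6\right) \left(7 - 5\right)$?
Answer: $-444 + 2 i \approx -444.0 + 2.0 i$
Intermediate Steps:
$S = -4$ ($S = \left(-2\right) 2 = -4$)
$Q{\left(s \right)} = \sqrt{2} \sqrt{s}$ ($Q{\left(s \right)} = \sqrt{2 s} = \sqrt{2} \sqrt{s}$)
$Q{\left(-2 \right)} + Y{\left(S,G{\left(2 \right)} \right)} 111 = \sqrt{2} \sqrt{-2} - 444 = \sqrt{2} i \sqrt{2} - 444 = 2 i - 444 = -444 + 2 i$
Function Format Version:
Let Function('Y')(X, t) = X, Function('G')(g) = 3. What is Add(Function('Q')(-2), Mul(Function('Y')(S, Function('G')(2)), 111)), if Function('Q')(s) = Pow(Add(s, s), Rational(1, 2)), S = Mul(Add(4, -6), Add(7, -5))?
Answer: Add(-444, Mul(2, I)) ≈ Add(-444.00, Mul(2.0000, I))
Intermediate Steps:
S = -4 (S = Mul(-2, 2) = -4)
Function('Q')(s) = Mul(Pow(2, Rational(1, 2)), Pow(s, Rational(1, 2))) (Function('Q')(s) = Pow(Mul(2, s), Rational(1, 2)) = Mul(Pow(2, Rational(1, 2)), Pow(s, Rational(1, 2))))
Add(Function('Q')(-2), Mul(Function('Y')(S, Function('G')(2)), 111)) = Add(Mul(Pow(2, Rational(1, 2)), Pow(-2, Rational(1, 2))), Mul(-4, 111)) = Add(Mul(Pow(2, Rational(1, 2)), Mul(I, Pow(2, Rational(1, 2)))), -444) = Add(Mul(2, I), -444) = Add(-444, Mul(2, I))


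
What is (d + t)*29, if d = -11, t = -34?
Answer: -1305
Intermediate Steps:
(d + t)*29 = (-11 - 34)*29 = -45*29 = -1305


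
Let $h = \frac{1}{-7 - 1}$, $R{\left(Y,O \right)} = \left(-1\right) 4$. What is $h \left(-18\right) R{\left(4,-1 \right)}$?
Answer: $-9$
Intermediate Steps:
$R{\left(Y,O \right)} = -4$
$h = - \frac{1}{8}$ ($h = \frac{1}{-8} = - \frac{1}{8} \approx -0.125$)
$h \left(-18\right) R{\left(4,-1 \right)} = \left(- \frac{1}{8}\right) \left(-18\right) \left(-4\right) = \frac{9}{4} \left(-4\right) = -9$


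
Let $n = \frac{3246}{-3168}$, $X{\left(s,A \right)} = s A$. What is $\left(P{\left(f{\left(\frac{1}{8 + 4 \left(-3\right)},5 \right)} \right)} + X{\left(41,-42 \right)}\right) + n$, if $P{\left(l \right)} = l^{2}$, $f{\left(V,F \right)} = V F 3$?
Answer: $- \frac{225583}{132} \approx -1709.0$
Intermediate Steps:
$f{\left(V,F \right)} = 3 F V$ ($f{\left(V,F \right)} = F V 3 = 3 F V$)
$X{\left(s,A \right)} = A s$
$n = - \frac{541}{528}$ ($n = 3246 \left(- \frac{1}{3168}\right) = - \frac{541}{528} \approx -1.0246$)
$\left(P{\left(f{\left(\frac{1}{8 + 4 \left(-3\right)},5 \right)} \right)} + X{\left(41,-42 \right)}\right) + n = \left(\left(3 \cdot 5 \frac{1}{8 + 4 \left(-3\right)}\right)^{2} - 1722\right) - \frac{541}{528} = \left(\left(3 \cdot 5 \frac{1}{8 - 12}\right)^{2} - 1722\right) - \frac{541}{528} = \left(\left(3 \cdot 5 \frac{1}{-4}\right)^{2} - 1722\right) - \frac{541}{528} = \left(\left(3 \cdot 5 \left(- \frac{1}{4}\right)\right)^{2} - 1722\right) - \frac{541}{528} = \left(\left(- \frac{15}{4}\right)^{2} - 1722\right) - \frac{541}{528} = \left(\frac{225}{16} - 1722\right) - \frac{541}{528} = - \frac{27327}{16} - \frac{541}{528} = - \frac{225583}{132}$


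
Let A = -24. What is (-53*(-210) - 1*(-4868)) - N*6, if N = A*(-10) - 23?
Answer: 14696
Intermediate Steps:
N = 217 (N = -24*(-10) - 23 = 240 - 23 = 217)
(-53*(-210) - 1*(-4868)) - N*6 = (-53*(-210) - 1*(-4868)) - 217*6 = (11130 + 4868) - 1*1302 = 15998 - 1302 = 14696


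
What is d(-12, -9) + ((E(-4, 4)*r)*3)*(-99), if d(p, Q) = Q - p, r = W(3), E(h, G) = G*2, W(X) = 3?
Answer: -7125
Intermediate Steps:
E(h, G) = 2*G
r = 3
d(-12, -9) + ((E(-4, 4)*r)*3)*(-99) = (-9 - 1*(-12)) + (((2*4)*3)*3)*(-99) = (-9 + 12) + ((8*3)*3)*(-99) = 3 + (24*3)*(-99) = 3 + 72*(-99) = 3 - 7128 = -7125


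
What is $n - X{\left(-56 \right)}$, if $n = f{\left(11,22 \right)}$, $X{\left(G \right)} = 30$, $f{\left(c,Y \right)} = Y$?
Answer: $-8$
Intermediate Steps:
$n = 22$
$n - X{\left(-56 \right)} = 22 - 30 = -8$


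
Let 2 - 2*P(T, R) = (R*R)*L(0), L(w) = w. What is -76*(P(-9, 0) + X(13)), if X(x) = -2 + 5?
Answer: -304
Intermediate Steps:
X(x) = 3
P(T, R) = 1 (P(T, R) = 1 - R*R*0/2 = 1 - R**2*0/2 = 1 - 1/2*0 = 1 + 0 = 1)
-76*(P(-9, 0) + X(13)) = -76*(1 + 3) = -76*4 = -304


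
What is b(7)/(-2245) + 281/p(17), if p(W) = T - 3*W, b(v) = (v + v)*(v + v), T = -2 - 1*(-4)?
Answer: -640449/110005 ≈ -5.8220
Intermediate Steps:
T = 2 (T = -2 + 4 = 2)
b(v) = 4*v² (b(v) = (2*v)*(2*v) = 4*v²)
p(W) = 2 - 3*W
b(7)/(-2245) + 281/p(17) = (4*7²)/(-2245) + 281/(2 - 3*17) = (4*49)*(-1/2245) + 281/(2 - 51) = 196*(-1/2245) + 281/(-49) = -196/2245 + 281*(-1/49) = -196/2245 - 281/49 = -640449/110005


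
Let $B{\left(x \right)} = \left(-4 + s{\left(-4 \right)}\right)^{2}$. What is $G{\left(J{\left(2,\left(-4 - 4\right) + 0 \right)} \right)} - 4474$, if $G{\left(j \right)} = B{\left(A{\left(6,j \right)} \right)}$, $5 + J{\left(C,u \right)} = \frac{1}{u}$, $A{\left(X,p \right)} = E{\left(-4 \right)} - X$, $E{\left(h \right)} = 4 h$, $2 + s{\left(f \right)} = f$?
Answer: $-4374$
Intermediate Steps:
$s{\left(f \right)} = -2 + f$
$A{\left(X,p \right)} = -16 - X$ ($A{\left(X,p \right)} = 4 \left(-4\right) - X = -16 - X$)
$B{\left(x \right)} = 100$ ($B{\left(x \right)} = \left(-4 - 6\right)^{2} = \left(-10\right)^{2} = 100$)
$J{\left(C,u \right)} = -5 + \frac{1}{u}$
$G{\left(j \right)} = 100$
$G{\left(J{\left(2,\left(-4 - 4\right) + 0 \right)} \right)} - 4474 = 100 - 4474 = -4374$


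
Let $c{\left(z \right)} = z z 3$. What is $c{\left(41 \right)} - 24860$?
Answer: $-19817$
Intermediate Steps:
$c{\left(z \right)} = 3 z^{2}$ ($c{\left(z \right)} = z 3 z = 3 z^{2}$)
$c{\left(41 \right)} - 24860 = 3 \cdot 41^{2} - 24860 = 3 \cdot 1681 - 24860 = 5043 - 24860 = -19817$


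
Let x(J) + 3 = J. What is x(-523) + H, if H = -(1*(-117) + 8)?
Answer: -417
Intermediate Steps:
x(J) = -3 + J
H = 109 (H = -(-117 + 8) = -1*(-109) = 109)
x(-523) + H = (-3 - 523) + 109 = -526 + 109 = -417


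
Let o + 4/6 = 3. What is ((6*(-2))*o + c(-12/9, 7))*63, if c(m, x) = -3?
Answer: -1953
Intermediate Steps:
o = 7/3 (o = -2/3 + 3 = 7/3 ≈ 2.3333)
((6*(-2))*o + c(-12/9, 7))*63 = ((6*(-2))*(7/3) - 3)*63 = (-12*7/3 - 3)*63 = (-28 - 3)*63 = -31*63 = -1953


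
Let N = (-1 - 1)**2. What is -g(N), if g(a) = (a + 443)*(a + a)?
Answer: -3576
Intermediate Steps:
N = 4 (N = (-2)**2 = 4)
g(a) = 2*a*(443 + a) (g(a) = (443 + a)*(2*a) = 2*a*(443 + a))
-g(N) = -2*4*(443 + 4) = -2*4*447 = -1*3576 = -3576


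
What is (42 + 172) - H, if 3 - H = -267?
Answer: -56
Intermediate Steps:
H = 270 (H = 3 - 1*(-267) = 3 + 267 = 270)
(42 + 172) - H = (42 + 172) - 1*270 = 214 - 270 = -56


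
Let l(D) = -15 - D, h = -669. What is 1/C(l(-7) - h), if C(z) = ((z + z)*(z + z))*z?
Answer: 1/1155219124 ≈ 8.6564e-10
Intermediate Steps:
C(z) = 4*z³ (C(z) = ((2*z)*(2*z))*z = (4*z²)*z = 4*z³)
1/C(l(-7) - h) = 1/(4*((-15 - 1*(-7)) - 1*(-669))³) = 1/(4*((-15 + 7) + 669)³) = 1/(4*(-8 + 669)³) = 1/(4*661³) = 1/(4*288804781) = 1/1155219124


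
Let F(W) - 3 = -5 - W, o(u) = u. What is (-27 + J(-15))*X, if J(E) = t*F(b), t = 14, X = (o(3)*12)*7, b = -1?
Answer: -10332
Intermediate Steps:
X = 252 (X = (3*12)*7 = 36*7 = 252)
F(W) = -2 - W (F(W) = 3 + (-5 - W) = -2 - W)
J(E) = -14 (J(E) = 14*(-2 - 1*(-1)) = 14*(-2 + 1) = 14*(-1) = -14)
(-27 + J(-15))*X = (-27 - 14)*252 = -41*252 = -10332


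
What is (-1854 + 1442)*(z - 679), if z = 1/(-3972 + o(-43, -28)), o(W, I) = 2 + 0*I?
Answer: 555299986/1985 ≈ 2.7975e+5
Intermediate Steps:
o(W, I) = 2 (o(W, I) = 2 + 0 = 2)
z = -1/3970 (z = 1/(-3972 + 2) = 1/(-3970) = -1/3970 ≈ -0.00025189)
(-1854 + 1442)*(z - 679) = (-1854 + 1442)*(-1/3970 - 679) = -412*(-2695631/3970) = 555299986/1985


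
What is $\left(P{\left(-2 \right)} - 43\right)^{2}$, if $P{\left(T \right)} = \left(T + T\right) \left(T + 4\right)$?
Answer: $2601$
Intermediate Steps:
$P{\left(T \right)} = 2 T \left(4 + T\right)$
$\left(P{\left(-2 \right)} - 43\right)^{2} = \left(2 \left(-2\right) \left(4 - 2\right) - 43\right)^{2} = \left(2 \left(-2\right) 2 - 43\right)^{2} = \left(-8 - 43\right)^{2} = \left(-51\right)^{2} = 2601$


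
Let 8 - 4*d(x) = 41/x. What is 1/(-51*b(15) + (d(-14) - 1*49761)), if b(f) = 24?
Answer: -56/2855007 ≈ -1.9615e-5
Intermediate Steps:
d(x) = 2 - 41/(4*x)
1/(-51*b(15) + (d(-14) - 1*49761)) = 1/(-51*24 + ((2 - 41/4/(-14)) - 1*49761)) = 1/(-1224 + ((2 - 41/4*(-1/14)) - 49761)) = 1/(-1224 + ((2 + 41/56) - 49761)) = 1/(-1224 + (153/56 - 49761)) = 1/(-1224 - 2786463/56) = 1/(-2855007/56) = -56/2855007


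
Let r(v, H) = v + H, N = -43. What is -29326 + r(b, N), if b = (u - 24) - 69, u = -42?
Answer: -29504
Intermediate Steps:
b = -135 (b = (-42 - 24) - 69 = -66 - 69 = -135)
r(v, H) = H + v
-29326 + r(b, N) = -29326 + (-43 - 135) = -29326 - 178 = -29504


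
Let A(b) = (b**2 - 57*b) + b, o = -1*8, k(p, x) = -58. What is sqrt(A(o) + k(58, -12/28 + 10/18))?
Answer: sqrt(454) ≈ 21.307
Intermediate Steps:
o = -8
A(b) = b**2 - 56*b
sqrt(A(o) + k(58, -12/28 + 10/18)) = sqrt(-8*(-56 - 8) - 58) = sqrt(-8*(-64) - 58) = sqrt(512 - 58) = sqrt(454)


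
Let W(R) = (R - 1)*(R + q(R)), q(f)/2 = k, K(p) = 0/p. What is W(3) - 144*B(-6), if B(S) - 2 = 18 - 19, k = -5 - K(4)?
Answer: -158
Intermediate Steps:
K(p) = 0
k = -5 (k = -5 - 1*0 = -5 + 0 = -5)
q(f) = -10 (q(f) = 2*(-5) = -10)
W(R) = (-1 + R)*(-10 + R) (W(R) = (R - 1)*(R - 10) = (-1 + R)*(-10 + R))
B(S) = 1 (B(S) = 2 + (18 - 19) = 2 - 1 = 1)
W(3) - 144*B(-6) = (10 + 3² - 11*3) - 144*1 = (10 + 9 - 33) - 144 = -14 - 144 = -158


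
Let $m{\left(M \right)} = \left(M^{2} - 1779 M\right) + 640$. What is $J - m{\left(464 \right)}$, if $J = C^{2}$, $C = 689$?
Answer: $1084241$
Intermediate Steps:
$m{\left(M \right)} = 640 + M^{2} - 1779 M$
$J = 474721$ ($J = 689^{2} = 474721$)
$J - m{\left(464 \right)} = 474721 - \left(640 + 464^{2} - 825456\right) = 474721 - \left(640 + 215296 - 825456\right) = 474721 - -609520 = 474721 + 609520 = 1084241$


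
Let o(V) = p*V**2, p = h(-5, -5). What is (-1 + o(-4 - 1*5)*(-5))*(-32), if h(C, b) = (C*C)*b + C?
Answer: -1684768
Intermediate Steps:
h(C, b) = C + b*C**2 (h(C, b) = C**2*b + C = b*C**2 + C = C + b*C**2)
p = -130 (p = -5*(1 - 5*(-5)) = -5*(1 + 25) = -5*26 = -130)
o(V) = -130*V**2
(-1 + o(-4 - 1*5)*(-5))*(-32) = (-1 - 130*(-4 - 1*5)**2*(-5))*(-32) = (-1 - 130*(-4 - 5)**2*(-5))*(-32) = (-1 - 130*(-9)**2*(-5))*(-32) = (-1 - 130*81*(-5))*(-32) = (-1 - 10530*(-5))*(-32) = (-1 + 52650)*(-32) = 52649*(-32) = -1684768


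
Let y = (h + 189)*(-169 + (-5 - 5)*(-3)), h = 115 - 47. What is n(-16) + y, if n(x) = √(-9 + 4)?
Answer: -35723 + I*√5 ≈ -35723.0 + 2.2361*I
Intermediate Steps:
h = 68
n(x) = I*√5 (n(x) = √(-5) = I*√5)
y = -35723 (y = (68 + 189)*(-169 + (-5 - 5)*(-3)) = 257*(-169 - 10*(-3)) = 257*(-169 + 30) = 257*(-139) = -35723)
n(-16) + y = I*√5 - 35723 = -35723 + I*√5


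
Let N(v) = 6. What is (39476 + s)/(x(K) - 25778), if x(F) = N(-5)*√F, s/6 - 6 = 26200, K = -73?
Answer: -633855242/83063489 - 147534*I*√73/83063489 ≈ -7.631 - 0.015176*I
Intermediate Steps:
s = 157236 (s = 36 + 6*26200 = 36 + 157200 = 157236)
x(F) = 6*√F
(39476 + s)/(x(K) - 25778) = (39476 + 157236)/(6*√(-73) - 25778) = 196712/(6*(I*√73) - 25778) = 196712/(6*I*√73 - 25778) = 196712/(-25778 + 6*I*√73)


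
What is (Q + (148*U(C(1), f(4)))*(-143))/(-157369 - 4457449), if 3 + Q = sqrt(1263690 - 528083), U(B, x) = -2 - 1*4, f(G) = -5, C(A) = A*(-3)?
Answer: -126981/4614818 - sqrt(735607)/4614818 ≈ -0.027702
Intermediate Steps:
C(A) = -3*A
U(B, x) = -6 (U(B, x) = -2 - 4 = -6)
Q = -3 + sqrt(735607) (Q = -3 + sqrt(1263690 - 528083) = -3 + sqrt(735607) ≈ 854.68)
(Q + (148*U(C(1), f(4)))*(-143))/(-157369 - 4457449) = ((-3 + sqrt(735607)) + (148*(-6))*(-143))/(-157369 - 4457449) = ((-3 + sqrt(735607)) - 888*(-143))/(-4614818) = ((-3 + sqrt(735607)) + 126984)*(-1/4614818) = (126981 + sqrt(735607))*(-1/4614818) = -126981/4614818 - sqrt(735607)/4614818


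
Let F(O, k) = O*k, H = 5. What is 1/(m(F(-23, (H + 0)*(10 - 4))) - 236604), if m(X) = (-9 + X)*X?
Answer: 1/245706 ≈ 4.0699e-6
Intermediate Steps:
m(X) = X*(-9 + X)
1/(m(F(-23, (H + 0)*(10 - 4))) - 236604) = 1/((-23*(5 + 0)*(10 - 4))*(-9 - 23*(5 + 0)*(10 - 4)) - 236604) = 1/((-115*6)*(-9 - 115*6) - 236604) = 1/((-23*30)*(-9 - 23*30) - 236604) = 1/(-690*(-9 - 690) - 236604) = 1/(-690*(-699) - 236604) = 1/(482310 - 236604) = 1/245706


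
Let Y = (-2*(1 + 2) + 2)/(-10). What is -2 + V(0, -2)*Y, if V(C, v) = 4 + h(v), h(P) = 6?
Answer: 2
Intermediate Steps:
Y = 2/5 (Y = (-2*3 + 2)*(-1/10) = (-6 + 2)*(-1/10) = -4*(-1/10) = 2/5 ≈ 0.40000)
V(C, v) = 10 (V(C, v) = 4 + 6 = 10)
-2 + V(0, -2)*Y = -2 + 10*(2/5) = -2 + 4 = 2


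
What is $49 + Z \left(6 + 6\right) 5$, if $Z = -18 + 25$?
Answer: $469$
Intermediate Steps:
$Z = 7$
$49 + Z \left(6 + 6\right) 5 = 49 + 7 \left(6 + 6\right) 5 = 49 + 7 \cdot 12 \cdot 5 = 49 + 7 \cdot 60 = 49 + 420 = 469$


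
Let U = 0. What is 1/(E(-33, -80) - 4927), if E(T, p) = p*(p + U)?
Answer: 1/1473 ≈ 0.00067889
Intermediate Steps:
E(T, p) = p² (E(T, p) = p*(p + 0) = p*p = p²)
1/(E(-33, -80) - 4927) = 1/((-80)² - 4927) = 1/(6400 - 4927) = 1/1473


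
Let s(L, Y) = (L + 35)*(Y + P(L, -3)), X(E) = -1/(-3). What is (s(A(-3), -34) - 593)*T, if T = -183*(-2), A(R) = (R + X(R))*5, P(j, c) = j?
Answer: -1777174/3 ≈ -5.9239e+5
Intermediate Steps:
X(E) = ⅓ (X(E) = -1*(-⅓) = ⅓)
A(R) = 5/3 + 5*R (A(R) = (R + ⅓)*5 = (⅓ + R)*5 = 5/3 + 5*R)
s(L, Y) = (35 + L)*(L + Y) (s(L, Y) = (L + 35)*(Y + L) = (35 + L)*(L + Y))
T = 366
(s(A(-3), -34) - 593)*T = (((5/3 + 5*(-3))² + 35*(5/3 + 5*(-3)) + 35*(-34) + (5/3 + 5*(-3))*(-34)) - 593)*366 = (((5/3 - 15)² + 35*(5/3 - 15) - 1190 + (5/3 - 15)*(-34)) - 593)*366 = (((-40/3)² + 35*(-40/3) - 1190 - 40/3*(-34)) - 593)*366 = ((1600/9 - 1400/3 - 1190 + 1360/3) - 593)*366 = (-9230/9 - 593)*366 = -14567/9*366 = -1777174/3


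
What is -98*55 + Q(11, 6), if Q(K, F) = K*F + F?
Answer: -5318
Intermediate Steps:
Q(K, F) = F + F*K (Q(K, F) = F*K + F = F + F*K)
-98*55 + Q(11, 6) = -98*55 + 6*(1 + 11) = -5390 + 6*12 = -5390 + 72 = -5318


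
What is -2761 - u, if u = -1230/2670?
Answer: -245688/89 ≈ -2760.5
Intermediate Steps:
u = -41/89 (u = -1230*1/2670 = -41/89 ≈ -0.46067)
-2761 - u = -2761 - 1*(-41/89) = -2761 + 41/89 = -245688/89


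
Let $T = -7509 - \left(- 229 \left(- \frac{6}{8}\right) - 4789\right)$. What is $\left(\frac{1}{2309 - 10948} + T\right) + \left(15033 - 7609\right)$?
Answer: $\frac{156616427}{34556} \approx 4532.3$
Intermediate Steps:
$T = - \frac{11567}{4}$ ($T = -7509 - \left(- 229 \left(\left(-6\right) \frac{1}{8}\right) - 4789\right) = -7509 - \left(\left(-229\right) \left(- \frac{3}{4}\right) - 4789\right) = -7509 - \left(\frac{687}{4} - 4789\right) = -7509 - - \frac{18469}{4} = -7509 + \frac{18469}{4} = - \frac{11567}{4} \approx -2891.8$)
$\left(\frac{1}{2309 - 10948} + T\right) + \left(15033 - 7609\right) = \left(\frac{1}{2309 - 10948} - \frac{11567}{4}\right) + \left(15033 - 7609\right) = \left(\frac{1}{-8639} - \frac{11567}{4}\right) + \left(15033 - 7609\right) = \left(- \frac{1}{8639} - \frac{11567}{4}\right) + 7424 = - \frac{99927317}{34556} + 7424 = \frac{156616427}{34556}$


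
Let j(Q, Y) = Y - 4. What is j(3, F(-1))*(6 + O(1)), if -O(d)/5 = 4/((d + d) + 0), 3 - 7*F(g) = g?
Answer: 96/7 ≈ 13.714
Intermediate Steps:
F(g) = 3/7 - g/7
j(Q, Y) = -4 + Y
O(d) = -10/d (O(d) = -20/((d + d) + 0) = -20/(2*d + 0) = -20/(2*d) = -20*1/(2*d) = -10/d)
j(3, F(-1))*(6 + O(1)) = (-4 + (3/7 - 1/7*(-1)))*(6 - 10/1) = (-4 + (3/7 + 1/7))*(6 - 10*1) = (-4 + 4/7)*(6 - 10) = -24/7*(-4) = 96/7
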